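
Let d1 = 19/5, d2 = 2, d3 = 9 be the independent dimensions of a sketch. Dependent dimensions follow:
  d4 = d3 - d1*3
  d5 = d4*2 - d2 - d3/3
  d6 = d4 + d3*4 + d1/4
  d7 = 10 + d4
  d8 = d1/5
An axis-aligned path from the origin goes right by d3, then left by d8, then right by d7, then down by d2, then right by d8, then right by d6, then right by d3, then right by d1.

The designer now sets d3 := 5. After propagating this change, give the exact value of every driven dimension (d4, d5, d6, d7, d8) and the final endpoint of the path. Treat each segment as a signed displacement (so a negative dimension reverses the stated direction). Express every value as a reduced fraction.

d4 = -32/5
d5 = -247/15
d6 = 291/20
d7 = 18/5
d8 = 19/25
endpoint = (639/20, -2)

Apply edit: d3 := 5
  d4 = d3 - d1*3 = -32/5
  d5 = d4*2 - d2 - d3/3 = -247/15
  d6 = d4 + d3*4 + d1/4 = 291/20
  d7 = 10 + d4 = 18/5
  d8 = d1/5 = 19/25
Walk from origin (0, 0):
  seg 1: right by d3 = 5 → (5, 0)
  seg 2: left by d8 = 19/25 → (106/25, 0)
  seg 3: right by d7 = 18/5 → (196/25, 0)
  seg 4: down by d2 = 2 → (196/25, -2)
  seg 5: right by d8 = 19/25 → (43/5, -2)
  seg 6: right by d6 = 291/20 → (463/20, -2)
  seg 7: right by d3 = 5 → (563/20, -2)
  seg 8: right by d1 = 19/5 → (639/20, -2)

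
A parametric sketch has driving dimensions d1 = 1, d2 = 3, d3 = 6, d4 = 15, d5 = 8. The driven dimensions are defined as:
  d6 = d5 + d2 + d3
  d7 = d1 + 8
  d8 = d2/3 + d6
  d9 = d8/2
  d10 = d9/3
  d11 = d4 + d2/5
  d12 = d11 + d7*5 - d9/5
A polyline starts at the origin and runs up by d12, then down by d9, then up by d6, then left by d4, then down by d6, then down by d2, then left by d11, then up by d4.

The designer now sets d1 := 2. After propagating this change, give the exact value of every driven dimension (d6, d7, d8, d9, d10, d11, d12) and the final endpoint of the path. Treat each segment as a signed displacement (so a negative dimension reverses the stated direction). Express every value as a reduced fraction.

Apply edit: d1 := 2
  d6 = d5 + d2 + d3 = 17
  d7 = d1 + 8 = 10
  d8 = d2/3 + d6 = 18
  d9 = d8/2 = 9
  d10 = d9/3 = 3
  d11 = d4 + d2/5 = 78/5
  d12 = d11 + d7*5 - d9/5 = 319/5
Walk from origin (0, 0):
  seg 1: up by d12 = 319/5 → (0, 319/5)
  seg 2: down by d9 = 9 → (0, 274/5)
  seg 3: up by d6 = 17 → (0, 359/5)
  seg 4: left by d4 = 15 → (-15, 359/5)
  seg 5: down by d6 = 17 → (-15, 274/5)
  seg 6: down by d2 = 3 → (-15, 259/5)
  seg 7: left by d11 = 78/5 → (-153/5, 259/5)
  seg 8: up by d4 = 15 → (-153/5, 334/5)

d6 = 17
d7 = 10
d8 = 18
d9 = 9
d10 = 3
d11 = 78/5
d12 = 319/5
endpoint = (-153/5, 334/5)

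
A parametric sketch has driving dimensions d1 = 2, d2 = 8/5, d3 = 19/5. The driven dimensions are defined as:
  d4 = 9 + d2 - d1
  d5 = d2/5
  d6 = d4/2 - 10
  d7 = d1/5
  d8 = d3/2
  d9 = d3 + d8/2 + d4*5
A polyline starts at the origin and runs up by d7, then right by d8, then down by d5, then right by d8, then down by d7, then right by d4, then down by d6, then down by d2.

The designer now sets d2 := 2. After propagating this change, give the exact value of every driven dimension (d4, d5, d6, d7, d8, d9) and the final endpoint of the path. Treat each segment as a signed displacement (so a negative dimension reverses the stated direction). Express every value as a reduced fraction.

Apply edit: d2 := 2
  d4 = 9 + d2 - d1 = 9
  d5 = d2/5 = 2/5
  d6 = d4/2 - 10 = -11/2
  d7 = d1/5 = 2/5
  d8 = d3/2 = 19/10
  d9 = d3 + d8/2 + d4*5 = 199/4
Walk from origin (0, 0):
  seg 1: up by d7 = 2/5 → (0, 2/5)
  seg 2: right by d8 = 19/10 → (19/10, 2/5)
  seg 3: down by d5 = 2/5 → (19/10, 0)
  seg 4: right by d8 = 19/10 → (19/5, 0)
  seg 5: down by d7 = 2/5 → (19/5, -2/5)
  seg 6: right by d4 = 9 → (64/5, -2/5)
  seg 7: down by d6 = -11/2 → (64/5, 51/10)
  seg 8: down by d2 = 2 → (64/5, 31/10)

d4 = 9
d5 = 2/5
d6 = -11/2
d7 = 2/5
d8 = 19/10
d9 = 199/4
endpoint = (64/5, 31/10)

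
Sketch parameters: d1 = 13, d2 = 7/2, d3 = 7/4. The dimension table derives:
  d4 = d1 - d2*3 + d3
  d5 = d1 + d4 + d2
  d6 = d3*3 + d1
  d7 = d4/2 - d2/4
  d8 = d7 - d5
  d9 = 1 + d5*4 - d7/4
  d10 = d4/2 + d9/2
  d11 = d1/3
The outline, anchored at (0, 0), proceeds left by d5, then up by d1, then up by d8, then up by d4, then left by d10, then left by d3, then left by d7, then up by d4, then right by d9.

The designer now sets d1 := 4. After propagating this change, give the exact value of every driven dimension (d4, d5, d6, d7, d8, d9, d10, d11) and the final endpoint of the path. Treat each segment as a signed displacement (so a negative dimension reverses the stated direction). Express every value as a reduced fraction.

d4 = -19/4
d5 = 11/4
d6 = 37/4
d7 = -13/4
d8 = -6
d9 = 205/16
d10 = 129/32
d11 = 4/3
endpoint = (241/32, -23/2)

Apply edit: d1 := 4
  d4 = d1 - d2*3 + d3 = -19/4
  d5 = d1 + d4 + d2 = 11/4
  d6 = d3*3 + d1 = 37/4
  d7 = d4/2 - d2/4 = -13/4
  d8 = d7 - d5 = -6
  d9 = 1 + d5*4 - d7/4 = 205/16
  d10 = d4/2 + d9/2 = 129/32
  d11 = d1/3 = 4/3
Walk from origin (0, 0):
  seg 1: left by d5 = 11/4 → (-11/4, 0)
  seg 2: up by d1 = 4 → (-11/4, 4)
  seg 3: up by d8 = -6 → (-11/4, -2)
  seg 4: up by d4 = -19/4 → (-11/4, -27/4)
  seg 5: left by d10 = 129/32 → (-217/32, -27/4)
  seg 6: left by d3 = 7/4 → (-273/32, -27/4)
  seg 7: left by d7 = -13/4 → (-169/32, -27/4)
  seg 8: up by d4 = -19/4 → (-169/32, -23/2)
  seg 9: right by d9 = 205/16 → (241/32, -23/2)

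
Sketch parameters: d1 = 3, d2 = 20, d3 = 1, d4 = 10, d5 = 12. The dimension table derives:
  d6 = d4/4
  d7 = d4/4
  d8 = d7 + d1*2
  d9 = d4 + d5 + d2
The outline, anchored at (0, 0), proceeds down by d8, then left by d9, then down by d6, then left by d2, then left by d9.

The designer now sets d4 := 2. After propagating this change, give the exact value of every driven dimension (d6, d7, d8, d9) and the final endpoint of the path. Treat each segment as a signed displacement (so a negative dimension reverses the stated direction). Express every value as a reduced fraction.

Apply edit: d4 := 2
  d6 = d4/4 = 1/2
  d7 = d4/4 = 1/2
  d8 = d7 + d1*2 = 13/2
  d9 = d4 + d5 + d2 = 34
Walk from origin (0, 0):
  seg 1: down by d8 = 13/2 → (0, -13/2)
  seg 2: left by d9 = 34 → (-34, -13/2)
  seg 3: down by d6 = 1/2 → (-34, -7)
  seg 4: left by d2 = 20 → (-54, -7)
  seg 5: left by d9 = 34 → (-88, -7)

d6 = 1/2
d7 = 1/2
d8 = 13/2
d9 = 34
endpoint = (-88, -7)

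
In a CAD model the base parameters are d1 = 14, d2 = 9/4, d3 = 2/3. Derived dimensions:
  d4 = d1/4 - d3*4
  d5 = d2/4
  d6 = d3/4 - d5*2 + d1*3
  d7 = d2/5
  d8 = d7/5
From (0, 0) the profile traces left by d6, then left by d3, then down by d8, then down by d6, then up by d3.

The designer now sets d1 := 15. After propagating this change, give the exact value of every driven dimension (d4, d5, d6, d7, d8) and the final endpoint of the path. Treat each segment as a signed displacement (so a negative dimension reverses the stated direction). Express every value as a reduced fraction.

Apply edit: d1 := 15
  d4 = d1/4 - d3*4 = 13/12
  d5 = d2/4 = 9/16
  d6 = d3/4 - d5*2 + d1*3 = 1057/24
  d7 = d2/5 = 9/20
  d8 = d7/5 = 9/100
Walk from origin (0, 0):
  seg 1: left by d6 = 1057/24 → (-1057/24, 0)
  seg 2: left by d3 = 2/3 → (-1073/24, 0)
  seg 3: down by d8 = 9/100 → (-1073/24, -9/100)
  seg 4: down by d6 = 1057/24 → (-1073/24, -26479/600)
  seg 5: up by d3 = 2/3 → (-1073/24, -8693/200)

d4 = 13/12
d5 = 9/16
d6 = 1057/24
d7 = 9/20
d8 = 9/100
endpoint = (-1073/24, -8693/200)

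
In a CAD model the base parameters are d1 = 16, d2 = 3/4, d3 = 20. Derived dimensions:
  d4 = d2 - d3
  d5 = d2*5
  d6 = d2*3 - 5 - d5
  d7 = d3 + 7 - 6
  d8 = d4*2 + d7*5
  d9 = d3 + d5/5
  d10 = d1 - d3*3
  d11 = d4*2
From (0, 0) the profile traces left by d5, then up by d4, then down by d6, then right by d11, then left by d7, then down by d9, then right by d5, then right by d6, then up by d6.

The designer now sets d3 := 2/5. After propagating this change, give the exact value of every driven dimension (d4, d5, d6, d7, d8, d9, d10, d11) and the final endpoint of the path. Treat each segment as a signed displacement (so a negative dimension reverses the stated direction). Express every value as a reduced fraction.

Apply edit: d3 := 2/5
  d4 = d2 - d3 = 7/20
  d5 = d2*5 = 15/4
  d6 = d2*3 - 5 - d5 = -13/2
  d7 = d3 + 7 - 6 = 7/5
  d8 = d4*2 + d7*5 = 77/10
  d9 = d3 + d5/5 = 23/20
  d10 = d1 - d3*3 = 74/5
  d11 = d4*2 = 7/10
Walk from origin (0, 0):
  seg 1: left by d5 = 15/4 → (-15/4, 0)
  seg 2: up by d4 = 7/20 → (-15/4, 7/20)
  seg 3: down by d6 = -13/2 → (-15/4, 137/20)
  seg 4: right by d11 = 7/10 → (-61/20, 137/20)
  seg 5: left by d7 = 7/5 → (-89/20, 137/20)
  seg 6: down by d9 = 23/20 → (-89/20, 57/10)
  seg 7: right by d5 = 15/4 → (-7/10, 57/10)
  seg 8: right by d6 = -13/2 → (-36/5, 57/10)
  seg 9: up by d6 = -13/2 → (-36/5, -4/5)

d4 = 7/20
d5 = 15/4
d6 = -13/2
d7 = 7/5
d8 = 77/10
d9 = 23/20
d10 = 74/5
d11 = 7/10
endpoint = (-36/5, -4/5)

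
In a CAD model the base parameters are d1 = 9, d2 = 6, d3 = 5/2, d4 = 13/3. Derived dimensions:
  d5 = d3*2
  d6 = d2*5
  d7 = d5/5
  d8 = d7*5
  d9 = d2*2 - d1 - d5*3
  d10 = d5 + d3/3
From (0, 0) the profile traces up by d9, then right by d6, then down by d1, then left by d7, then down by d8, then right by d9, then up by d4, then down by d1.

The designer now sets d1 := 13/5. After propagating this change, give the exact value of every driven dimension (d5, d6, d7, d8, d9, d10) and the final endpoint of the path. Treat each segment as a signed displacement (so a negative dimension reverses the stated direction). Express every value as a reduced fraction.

d5 = 5
d6 = 30
d7 = 1
d8 = 5
d9 = -28/5
d10 = 35/6
endpoint = (117/5, -172/15)

Apply edit: d1 := 13/5
  d5 = d3*2 = 5
  d6 = d2*5 = 30
  d7 = d5/5 = 1
  d8 = d7*5 = 5
  d9 = d2*2 - d1 - d5*3 = -28/5
  d10 = d5 + d3/3 = 35/6
Walk from origin (0, 0):
  seg 1: up by d9 = -28/5 → (0, -28/5)
  seg 2: right by d6 = 30 → (30, -28/5)
  seg 3: down by d1 = 13/5 → (30, -41/5)
  seg 4: left by d7 = 1 → (29, -41/5)
  seg 5: down by d8 = 5 → (29, -66/5)
  seg 6: right by d9 = -28/5 → (117/5, -66/5)
  seg 7: up by d4 = 13/3 → (117/5, -133/15)
  seg 8: down by d1 = 13/5 → (117/5, -172/15)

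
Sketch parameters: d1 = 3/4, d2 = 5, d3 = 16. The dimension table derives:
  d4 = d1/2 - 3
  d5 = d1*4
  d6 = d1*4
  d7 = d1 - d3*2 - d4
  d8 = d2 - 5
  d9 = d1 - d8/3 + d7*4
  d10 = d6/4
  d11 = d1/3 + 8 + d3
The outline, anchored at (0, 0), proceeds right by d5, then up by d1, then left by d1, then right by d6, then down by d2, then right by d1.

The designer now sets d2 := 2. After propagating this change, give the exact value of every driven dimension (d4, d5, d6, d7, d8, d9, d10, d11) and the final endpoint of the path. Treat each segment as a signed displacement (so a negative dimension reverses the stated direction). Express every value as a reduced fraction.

Apply edit: d2 := 2
  d4 = d1/2 - 3 = -21/8
  d5 = d1*4 = 3
  d6 = d1*4 = 3
  d7 = d1 - d3*2 - d4 = -229/8
  d8 = d2 - 5 = -3
  d9 = d1 - d8/3 + d7*4 = -451/4
  d10 = d6/4 = 3/4
  d11 = d1/3 + 8 + d3 = 97/4
Walk from origin (0, 0):
  seg 1: right by d5 = 3 → (3, 0)
  seg 2: up by d1 = 3/4 → (3, 3/4)
  seg 3: left by d1 = 3/4 → (9/4, 3/4)
  seg 4: right by d6 = 3 → (21/4, 3/4)
  seg 5: down by d2 = 2 → (21/4, -5/4)
  seg 6: right by d1 = 3/4 → (6, -5/4)

d4 = -21/8
d5 = 3
d6 = 3
d7 = -229/8
d8 = -3
d9 = -451/4
d10 = 3/4
d11 = 97/4
endpoint = (6, -5/4)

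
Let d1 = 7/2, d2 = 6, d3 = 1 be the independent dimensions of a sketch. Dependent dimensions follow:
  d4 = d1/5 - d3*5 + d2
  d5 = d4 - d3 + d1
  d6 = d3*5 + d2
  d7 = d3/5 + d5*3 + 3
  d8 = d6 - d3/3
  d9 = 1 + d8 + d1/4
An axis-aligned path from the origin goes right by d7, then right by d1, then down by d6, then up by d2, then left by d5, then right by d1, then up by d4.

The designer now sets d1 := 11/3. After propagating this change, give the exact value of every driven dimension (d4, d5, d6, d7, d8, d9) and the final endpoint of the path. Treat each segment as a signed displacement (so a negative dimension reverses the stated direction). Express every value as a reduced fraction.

Apply edit: d1 := 11/3
  d4 = d1/5 - d3*5 + d2 = 26/15
  d5 = d4 - d3 + d1 = 22/5
  d6 = d3*5 + d2 = 11
  d7 = d3/5 + d5*3 + 3 = 82/5
  d8 = d6 - d3/3 = 32/3
  d9 = 1 + d8 + d1/4 = 151/12
Walk from origin (0, 0):
  seg 1: right by d7 = 82/5 → (82/5, 0)
  seg 2: right by d1 = 11/3 → (301/15, 0)
  seg 3: down by d6 = 11 → (301/15, -11)
  seg 4: up by d2 = 6 → (301/15, -5)
  seg 5: left by d5 = 22/5 → (47/3, -5)
  seg 6: right by d1 = 11/3 → (58/3, -5)
  seg 7: up by d4 = 26/15 → (58/3, -49/15)

d4 = 26/15
d5 = 22/5
d6 = 11
d7 = 82/5
d8 = 32/3
d9 = 151/12
endpoint = (58/3, -49/15)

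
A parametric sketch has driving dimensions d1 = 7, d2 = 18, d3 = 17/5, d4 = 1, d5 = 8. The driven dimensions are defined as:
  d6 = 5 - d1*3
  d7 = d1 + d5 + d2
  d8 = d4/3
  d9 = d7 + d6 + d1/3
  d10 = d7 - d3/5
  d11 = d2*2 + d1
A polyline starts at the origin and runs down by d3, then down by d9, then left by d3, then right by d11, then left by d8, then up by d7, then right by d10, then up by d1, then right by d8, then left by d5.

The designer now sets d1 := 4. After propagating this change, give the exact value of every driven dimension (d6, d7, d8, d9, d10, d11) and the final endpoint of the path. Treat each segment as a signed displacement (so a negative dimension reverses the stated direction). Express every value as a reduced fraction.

Apply edit: d1 := 4
  d6 = 5 - d1*3 = -7
  d7 = d1 + d5 + d2 = 30
  d8 = d4/3 = 1/3
  d9 = d7 + d6 + d1/3 = 73/3
  d10 = d7 - d3/5 = 733/25
  d11 = d2*2 + d1 = 40
Walk from origin (0, 0):
  seg 1: down by d3 = 17/5 → (0, -17/5)
  seg 2: down by d9 = 73/3 → (0, -416/15)
  seg 3: left by d3 = 17/5 → (-17/5, -416/15)
  seg 4: right by d11 = 40 → (183/5, -416/15)
  seg 5: left by d8 = 1/3 → (544/15, -416/15)
  seg 6: up by d7 = 30 → (544/15, 34/15)
  seg 7: right by d10 = 733/25 → (4919/75, 34/15)
  seg 8: up by d1 = 4 → (4919/75, 94/15)
  seg 9: right by d8 = 1/3 → (1648/25, 94/15)
  seg 10: left by d5 = 8 → (1448/25, 94/15)

d6 = -7
d7 = 30
d8 = 1/3
d9 = 73/3
d10 = 733/25
d11 = 40
endpoint = (1448/25, 94/15)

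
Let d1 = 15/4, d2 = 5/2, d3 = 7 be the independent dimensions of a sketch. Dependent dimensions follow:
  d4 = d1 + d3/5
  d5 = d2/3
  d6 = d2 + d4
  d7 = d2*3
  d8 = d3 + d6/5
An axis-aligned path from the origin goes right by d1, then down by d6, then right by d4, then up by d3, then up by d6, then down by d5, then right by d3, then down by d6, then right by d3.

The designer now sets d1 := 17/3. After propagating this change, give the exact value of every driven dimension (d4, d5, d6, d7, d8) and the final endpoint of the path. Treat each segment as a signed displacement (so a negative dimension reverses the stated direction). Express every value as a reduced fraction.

Apply edit: d1 := 17/3
  d4 = d1 + d3/5 = 106/15
  d5 = d2/3 = 5/6
  d6 = d2 + d4 = 287/30
  d7 = d2*3 = 15/2
  d8 = d3 + d6/5 = 1337/150
Walk from origin (0, 0):
  seg 1: right by d1 = 17/3 → (17/3, 0)
  seg 2: down by d6 = 287/30 → (17/3, -287/30)
  seg 3: right by d4 = 106/15 → (191/15, -287/30)
  seg 4: up by d3 = 7 → (191/15, -77/30)
  seg 5: up by d6 = 287/30 → (191/15, 7)
  seg 6: down by d5 = 5/6 → (191/15, 37/6)
  seg 7: right by d3 = 7 → (296/15, 37/6)
  seg 8: down by d6 = 287/30 → (296/15, -17/5)
  seg 9: right by d3 = 7 → (401/15, -17/5)

d4 = 106/15
d5 = 5/6
d6 = 287/30
d7 = 15/2
d8 = 1337/150
endpoint = (401/15, -17/5)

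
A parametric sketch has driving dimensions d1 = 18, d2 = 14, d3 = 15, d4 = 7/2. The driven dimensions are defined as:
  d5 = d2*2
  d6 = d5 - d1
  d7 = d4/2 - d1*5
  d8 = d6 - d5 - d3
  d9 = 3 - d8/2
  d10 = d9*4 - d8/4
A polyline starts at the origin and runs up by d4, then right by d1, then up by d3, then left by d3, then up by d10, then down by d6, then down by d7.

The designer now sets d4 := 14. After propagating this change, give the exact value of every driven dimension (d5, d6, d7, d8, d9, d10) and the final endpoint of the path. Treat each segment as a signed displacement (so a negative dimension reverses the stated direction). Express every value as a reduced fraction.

d5 = 28
d6 = 10
d7 = -83
d8 = -33
d9 = 39/2
d10 = 345/4
endpoint = (3, 753/4)

Apply edit: d4 := 14
  d5 = d2*2 = 28
  d6 = d5 - d1 = 10
  d7 = d4/2 - d1*5 = -83
  d8 = d6 - d5 - d3 = -33
  d9 = 3 - d8/2 = 39/2
  d10 = d9*4 - d8/4 = 345/4
Walk from origin (0, 0):
  seg 1: up by d4 = 14 → (0, 14)
  seg 2: right by d1 = 18 → (18, 14)
  seg 3: up by d3 = 15 → (18, 29)
  seg 4: left by d3 = 15 → (3, 29)
  seg 5: up by d10 = 345/4 → (3, 461/4)
  seg 6: down by d6 = 10 → (3, 421/4)
  seg 7: down by d7 = -83 → (3, 753/4)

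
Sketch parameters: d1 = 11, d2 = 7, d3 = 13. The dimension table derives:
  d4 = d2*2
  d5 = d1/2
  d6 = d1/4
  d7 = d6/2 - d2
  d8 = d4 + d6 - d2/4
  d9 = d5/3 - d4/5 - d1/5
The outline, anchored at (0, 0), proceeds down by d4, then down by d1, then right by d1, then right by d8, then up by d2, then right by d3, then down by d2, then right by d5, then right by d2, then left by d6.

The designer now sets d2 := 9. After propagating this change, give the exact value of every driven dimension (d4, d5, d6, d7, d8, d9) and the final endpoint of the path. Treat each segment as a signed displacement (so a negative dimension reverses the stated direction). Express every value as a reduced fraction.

d4 = 18
d5 = 11/2
d6 = 11/4
d7 = -61/8
d8 = 37/2
d9 = -119/30
endpoint = (217/4, -29)

Apply edit: d2 := 9
  d4 = d2*2 = 18
  d5 = d1/2 = 11/2
  d6 = d1/4 = 11/4
  d7 = d6/2 - d2 = -61/8
  d8 = d4 + d6 - d2/4 = 37/2
  d9 = d5/3 - d4/5 - d1/5 = -119/30
Walk from origin (0, 0):
  seg 1: down by d4 = 18 → (0, -18)
  seg 2: down by d1 = 11 → (0, -29)
  seg 3: right by d1 = 11 → (11, -29)
  seg 4: right by d8 = 37/2 → (59/2, -29)
  seg 5: up by d2 = 9 → (59/2, -20)
  seg 6: right by d3 = 13 → (85/2, -20)
  seg 7: down by d2 = 9 → (85/2, -29)
  seg 8: right by d5 = 11/2 → (48, -29)
  seg 9: right by d2 = 9 → (57, -29)
  seg 10: left by d6 = 11/4 → (217/4, -29)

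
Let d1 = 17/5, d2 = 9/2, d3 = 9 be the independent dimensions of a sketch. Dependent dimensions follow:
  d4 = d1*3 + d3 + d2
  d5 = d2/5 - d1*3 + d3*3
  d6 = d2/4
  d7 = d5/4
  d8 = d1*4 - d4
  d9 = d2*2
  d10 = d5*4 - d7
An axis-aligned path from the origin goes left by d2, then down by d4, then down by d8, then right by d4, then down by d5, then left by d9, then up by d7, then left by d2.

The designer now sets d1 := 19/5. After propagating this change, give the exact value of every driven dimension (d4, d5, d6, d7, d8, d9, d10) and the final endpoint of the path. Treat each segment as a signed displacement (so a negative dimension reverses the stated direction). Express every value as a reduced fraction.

d4 = 249/10
d5 = 33/2
d6 = 9/8
d7 = 33/8
d8 = -97/10
d9 = 9
d10 = 495/8
endpoint = (69/10, -1103/40)

Apply edit: d1 := 19/5
  d4 = d1*3 + d3 + d2 = 249/10
  d5 = d2/5 - d1*3 + d3*3 = 33/2
  d6 = d2/4 = 9/8
  d7 = d5/4 = 33/8
  d8 = d1*4 - d4 = -97/10
  d9 = d2*2 = 9
  d10 = d5*4 - d7 = 495/8
Walk from origin (0, 0):
  seg 1: left by d2 = 9/2 → (-9/2, 0)
  seg 2: down by d4 = 249/10 → (-9/2, -249/10)
  seg 3: down by d8 = -97/10 → (-9/2, -76/5)
  seg 4: right by d4 = 249/10 → (102/5, -76/5)
  seg 5: down by d5 = 33/2 → (102/5, -317/10)
  seg 6: left by d9 = 9 → (57/5, -317/10)
  seg 7: up by d7 = 33/8 → (57/5, -1103/40)
  seg 8: left by d2 = 9/2 → (69/10, -1103/40)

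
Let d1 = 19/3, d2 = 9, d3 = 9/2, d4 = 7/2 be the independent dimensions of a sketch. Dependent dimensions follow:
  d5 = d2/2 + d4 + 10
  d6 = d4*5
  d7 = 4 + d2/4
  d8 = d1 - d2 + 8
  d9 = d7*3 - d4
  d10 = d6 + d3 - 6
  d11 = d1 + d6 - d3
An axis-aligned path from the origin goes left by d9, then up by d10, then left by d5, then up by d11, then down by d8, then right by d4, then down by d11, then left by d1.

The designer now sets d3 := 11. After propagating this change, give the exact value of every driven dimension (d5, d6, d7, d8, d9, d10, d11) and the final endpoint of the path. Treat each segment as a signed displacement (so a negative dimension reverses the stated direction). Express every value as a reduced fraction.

d5 = 18
d6 = 35/2
d7 = 25/4
d8 = 16/3
d9 = 61/4
d10 = 45/2
d11 = 77/6
endpoint = (-433/12, 103/6)

Apply edit: d3 := 11
  d5 = d2/2 + d4 + 10 = 18
  d6 = d4*5 = 35/2
  d7 = 4 + d2/4 = 25/4
  d8 = d1 - d2 + 8 = 16/3
  d9 = d7*3 - d4 = 61/4
  d10 = d6 + d3 - 6 = 45/2
  d11 = d1 + d6 - d3 = 77/6
Walk from origin (0, 0):
  seg 1: left by d9 = 61/4 → (-61/4, 0)
  seg 2: up by d10 = 45/2 → (-61/4, 45/2)
  seg 3: left by d5 = 18 → (-133/4, 45/2)
  seg 4: up by d11 = 77/6 → (-133/4, 106/3)
  seg 5: down by d8 = 16/3 → (-133/4, 30)
  seg 6: right by d4 = 7/2 → (-119/4, 30)
  seg 7: down by d11 = 77/6 → (-119/4, 103/6)
  seg 8: left by d1 = 19/3 → (-433/12, 103/6)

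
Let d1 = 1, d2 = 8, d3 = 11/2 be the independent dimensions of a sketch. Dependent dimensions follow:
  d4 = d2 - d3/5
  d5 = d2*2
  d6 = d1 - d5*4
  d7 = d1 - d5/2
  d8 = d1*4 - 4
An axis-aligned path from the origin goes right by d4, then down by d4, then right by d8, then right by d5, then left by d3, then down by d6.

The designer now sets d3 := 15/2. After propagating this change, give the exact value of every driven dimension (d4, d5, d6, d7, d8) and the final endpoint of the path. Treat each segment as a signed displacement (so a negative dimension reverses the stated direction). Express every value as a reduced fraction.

d4 = 13/2
d5 = 16
d6 = -63
d7 = -7
d8 = 0
endpoint = (15, 113/2)

Apply edit: d3 := 15/2
  d4 = d2 - d3/5 = 13/2
  d5 = d2*2 = 16
  d6 = d1 - d5*4 = -63
  d7 = d1 - d5/2 = -7
  d8 = d1*4 - 4 = 0
Walk from origin (0, 0):
  seg 1: right by d4 = 13/2 → (13/2, 0)
  seg 2: down by d4 = 13/2 → (13/2, -13/2)
  seg 3: right by d8 = 0 → (13/2, -13/2)
  seg 4: right by d5 = 16 → (45/2, -13/2)
  seg 5: left by d3 = 15/2 → (15, -13/2)
  seg 6: down by d6 = -63 → (15, 113/2)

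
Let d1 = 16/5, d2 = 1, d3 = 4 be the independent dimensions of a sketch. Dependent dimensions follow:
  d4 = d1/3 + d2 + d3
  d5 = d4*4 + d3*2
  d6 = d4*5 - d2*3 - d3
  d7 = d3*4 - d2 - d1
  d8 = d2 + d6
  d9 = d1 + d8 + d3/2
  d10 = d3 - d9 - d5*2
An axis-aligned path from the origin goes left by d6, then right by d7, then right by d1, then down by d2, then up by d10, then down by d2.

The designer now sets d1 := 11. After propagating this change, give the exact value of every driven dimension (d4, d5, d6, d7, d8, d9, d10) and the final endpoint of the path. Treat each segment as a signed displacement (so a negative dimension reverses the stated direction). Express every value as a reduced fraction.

Apply edit: d1 := 11
  d4 = d1/3 + d2 + d3 = 26/3
  d5 = d4*4 + d3*2 = 128/3
  d6 = d4*5 - d2*3 - d3 = 109/3
  d7 = d3*4 - d2 - d1 = 4
  d8 = d2 + d6 = 112/3
  d9 = d1 + d8 + d3/2 = 151/3
  d10 = d3 - d9 - d5*2 = -395/3
Walk from origin (0, 0):
  seg 1: left by d6 = 109/3 → (-109/3, 0)
  seg 2: right by d7 = 4 → (-97/3, 0)
  seg 3: right by d1 = 11 → (-64/3, 0)
  seg 4: down by d2 = 1 → (-64/3, -1)
  seg 5: up by d10 = -395/3 → (-64/3, -398/3)
  seg 6: down by d2 = 1 → (-64/3, -401/3)

d4 = 26/3
d5 = 128/3
d6 = 109/3
d7 = 4
d8 = 112/3
d9 = 151/3
d10 = -395/3
endpoint = (-64/3, -401/3)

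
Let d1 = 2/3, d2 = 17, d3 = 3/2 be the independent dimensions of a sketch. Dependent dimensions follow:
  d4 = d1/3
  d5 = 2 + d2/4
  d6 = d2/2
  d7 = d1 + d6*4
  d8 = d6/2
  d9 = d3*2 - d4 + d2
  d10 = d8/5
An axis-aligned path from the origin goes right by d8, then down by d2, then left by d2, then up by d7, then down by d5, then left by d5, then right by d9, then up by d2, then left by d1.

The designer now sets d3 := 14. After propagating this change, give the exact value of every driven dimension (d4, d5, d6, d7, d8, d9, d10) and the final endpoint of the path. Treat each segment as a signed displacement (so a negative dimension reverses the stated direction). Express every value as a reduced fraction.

d4 = 2/9
d5 = 25/4
d6 = 17/2
d7 = 104/3
d8 = 17/4
d9 = 403/9
d10 = 17/20
endpoint = (226/9, 341/12)

Apply edit: d3 := 14
  d4 = d1/3 = 2/9
  d5 = 2 + d2/4 = 25/4
  d6 = d2/2 = 17/2
  d7 = d1 + d6*4 = 104/3
  d8 = d6/2 = 17/4
  d9 = d3*2 - d4 + d2 = 403/9
  d10 = d8/5 = 17/20
Walk from origin (0, 0):
  seg 1: right by d8 = 17/4 → (17/4, 0)
  seg 2: down by d2 = 17 → (17/4, -17)
  seg 3: left by d2 = 17 → (-51/4, -17)
  seg 4: up by d7 = 104/3 → (-51/4, 53/3)
  seg 5: down by d5 = 25/4 → (-51/4, 137/12)
  seg 6: left by d5 = 25/4 → (-19, 137/12)
  seg 7: right by d9 = 403/9 → (232/9, 137/12)
  seg 8: up by d2 = 17 → (232/9, 341/12)
  seg 9: left by d1 = 2/3 → (226/9, 341/12)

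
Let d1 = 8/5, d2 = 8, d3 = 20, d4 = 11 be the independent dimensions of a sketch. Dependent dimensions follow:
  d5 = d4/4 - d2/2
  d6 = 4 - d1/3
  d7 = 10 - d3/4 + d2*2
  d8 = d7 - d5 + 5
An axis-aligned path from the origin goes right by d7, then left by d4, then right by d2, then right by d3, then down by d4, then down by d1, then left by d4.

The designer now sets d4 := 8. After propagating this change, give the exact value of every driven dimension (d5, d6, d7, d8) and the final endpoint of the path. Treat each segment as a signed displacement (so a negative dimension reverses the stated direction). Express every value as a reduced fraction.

d5 = -2
d6 = 52/15
d7 = 21
d8 = 28
endpoint = (33, -48/5)

Apply edit: d4 := 8
  d5 = d4/4 - d2/2 = -2
  d6 = 4 - d1/3 = 52/15
  d7 = 10 - d3/4 + d2*2 = 21
  d8 = d7 - d5 + 5 = 28
Walk from origin (0, 0):
  seg 1: right by d7 = 21 → (21, 0)
  seg 2: left by d4 = 8 → (13, 0)
  seg 3: right by d2 = 8 → (21, 0)
  seg 4: right by d3 = 20 → (41, 0)
  seg 5: down by d4 = 8 → (41, -8)
  seg 6: down by d1 = 8/5 → (41, -48/5)
  seg 7: left by d4 = 8 → (33, -48/5)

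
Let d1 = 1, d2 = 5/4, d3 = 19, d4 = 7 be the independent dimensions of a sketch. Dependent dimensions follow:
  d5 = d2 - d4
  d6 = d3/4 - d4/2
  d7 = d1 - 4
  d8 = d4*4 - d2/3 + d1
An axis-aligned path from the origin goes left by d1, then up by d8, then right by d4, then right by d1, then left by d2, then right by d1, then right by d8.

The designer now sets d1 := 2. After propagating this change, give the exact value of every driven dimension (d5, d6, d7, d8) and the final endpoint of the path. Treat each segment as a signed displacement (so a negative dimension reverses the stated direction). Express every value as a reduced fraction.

d5 = -23/4
d6 = 5/4
d7 = -2
d8 = 355/12
endpoint = (112/3, 355/12)

Apply edit: d1 := 2
  d5 = d2 - d4 = -23/4
  d6 = d3/4 - d4/2 = 5/4
  d7 = d1 - 4 = -2
  d8 = d4*4 - d2/3 + d1 = 355/12
Walk from origin (0, 0):
  seg 1: left by d1 = 2 → (-2, 0)
  seg 2: up by d8 = 355/12 → (-2, 355/12)
  seg 3: right by d4 = 7 → (5, 355/12)
  seg 4: right by d1 = 2 → (7, 355/12)
  seg 5: left by d2 = 5/4 → (23/4, 355/12)
  seg 6: right by d1 = 2 → (31/4, 355/12)
  seg 7: right by d8 = 355/12 → (112/3, 355/12)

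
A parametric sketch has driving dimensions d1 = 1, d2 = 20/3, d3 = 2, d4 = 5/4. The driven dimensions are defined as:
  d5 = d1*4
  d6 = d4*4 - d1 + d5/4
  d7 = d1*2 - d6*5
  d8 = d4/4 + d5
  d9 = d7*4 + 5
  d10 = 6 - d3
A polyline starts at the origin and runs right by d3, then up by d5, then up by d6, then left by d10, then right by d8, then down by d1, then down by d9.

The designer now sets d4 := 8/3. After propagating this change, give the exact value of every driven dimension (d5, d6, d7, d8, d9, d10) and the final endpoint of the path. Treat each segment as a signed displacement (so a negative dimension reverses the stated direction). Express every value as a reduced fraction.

d5 = 4
d6 = 32/3
d7 = -154/3
d8 = 14/3
d9 = -601/3
d10 = 4
endpoint = (8/3, 214)

Apply edit: d4 := 8/3
  d5 = d1*4 = 4
  d6 = d4*4 - d1 + d5/4 = 32/3
  d7 = d1*2 - d6*5 = -154/3
  d8 = d4/4 + d5 = 14/3
  d9 = d7*4 + 5 = -601/3
  d10 = 6 - d3 = 4
Walk from origin (0, 0):
  seg 1: right by d3 = 2 → (2, 0)
  seg 2: up by d5 = 4 → (2, 4)
  seg 3: up by d6 = 32/3 → (2, 44/3)
  seg 4: left by d10 = 4 → (-2, 44/3)
  seg 5: right by d8 = 14/3 → (8/3, 44/3)
  seg 6: down by d1 = 1 → (8/3, 41/3)
  seg 7: down by d9 = -601/3 → (8/3, 214)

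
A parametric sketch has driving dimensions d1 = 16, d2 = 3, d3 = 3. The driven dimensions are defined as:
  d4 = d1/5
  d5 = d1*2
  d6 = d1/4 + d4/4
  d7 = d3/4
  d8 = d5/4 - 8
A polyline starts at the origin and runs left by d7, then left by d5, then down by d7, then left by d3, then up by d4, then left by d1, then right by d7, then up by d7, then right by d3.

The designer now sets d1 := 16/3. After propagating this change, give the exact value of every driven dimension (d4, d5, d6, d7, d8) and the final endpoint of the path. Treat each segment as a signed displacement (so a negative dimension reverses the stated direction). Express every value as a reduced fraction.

d4 = 16/15
d5 = 32/3
d6 = 8/5
d7 = 3/4
d8 = -16/3
endpoint = (-16, 16/15)

Apply edit: d1 := 16/3
  d4 = d1/5 = 16/15
  d5 = d1*2 = 32/3
  d6 = d1/4 + d4/4 = 8/5
  d7 = d3/4 = 3/4
  d8 = d5/4 - 8 = -16/3
Walk from origin (0, 0):
  seg 1: left by d7 = 3/4 → (-3/4, 0)
  seg 2: left by d5 = 32/3 → (-137/12, 0)
  seg 3: down by d7 = 3/4 → (-137/12, -3/4)
  seg 4: left by d3 = 3 → (-173/12, -3/4)
  seg 5: up by d4 = 16/15 → (-173/12, 19/60)
  seg 6: left by d1 = 16/3 → (-79/4, 19/60)
  seg 7: right by d7 = 3/4 → (-19, 19/60)
  seg 8: up by d7 = 3/4 → (-19, 16/15)
  seg 9: right by d3 = 3 → (-16, 16/15)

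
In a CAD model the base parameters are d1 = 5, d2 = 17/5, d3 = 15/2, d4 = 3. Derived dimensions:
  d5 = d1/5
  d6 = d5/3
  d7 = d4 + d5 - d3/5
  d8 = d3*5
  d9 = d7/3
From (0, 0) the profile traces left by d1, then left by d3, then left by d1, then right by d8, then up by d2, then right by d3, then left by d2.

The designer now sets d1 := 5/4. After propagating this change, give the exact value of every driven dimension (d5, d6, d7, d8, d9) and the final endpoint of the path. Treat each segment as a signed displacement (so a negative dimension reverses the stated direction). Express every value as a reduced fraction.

d5 = 1/4
d6 = 1/12
d7 = 7/4
d8 = 75/2
d9 = 7/12
endpoint = (158/5, 17/5)

Apply edit: d1 := 5/4
  d5 = d1/5 = 1/4
  d6 = d5/3 = 1/12
  d7 = d4 + d5 - d3/5 = 7/4
  d8 = d3*5 = 75/2
  d9 = d7/3 = 7/12
Walk from origin (0, 0):
  seg 1: left by d1 = 5/4 → (-5/4, 0)
  seg 2: left by d3 = 15/2 → (-35/4, 0)
  seg 3: left by d1 = 5/4 → (-10, 0)
  seg 4: right by d8 = 75/2 → (55/2, 0)
  seg 5: up by d2 = 17/5 → (55/2, 17/5)
  seg 6: right by d3 = 15/2 → (35, 17/5)
  seg 7: left by d2 = 17/5 → (158/5, 17/5)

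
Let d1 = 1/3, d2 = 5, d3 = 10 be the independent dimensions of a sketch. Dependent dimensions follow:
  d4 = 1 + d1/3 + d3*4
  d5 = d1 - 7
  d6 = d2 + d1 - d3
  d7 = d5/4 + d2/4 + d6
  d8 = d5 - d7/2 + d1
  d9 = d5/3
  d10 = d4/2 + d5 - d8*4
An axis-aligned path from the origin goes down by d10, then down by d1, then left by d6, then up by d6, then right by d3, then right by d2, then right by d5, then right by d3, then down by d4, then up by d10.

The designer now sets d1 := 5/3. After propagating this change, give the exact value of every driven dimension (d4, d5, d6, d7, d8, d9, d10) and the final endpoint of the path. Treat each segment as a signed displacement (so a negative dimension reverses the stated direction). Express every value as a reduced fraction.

Apply edit: d1 := 5/3
  d4 = 1 + d1/3 + d3*4 = 374/9
  d5 = d1 - 7 = -16/3
  d6 = d2 + d1 - d3 = -10/3
  d7 = d5/4 + d2/4 + d6 = -41/12
  d8 = d5 - d7/2 + d1 = -47/24
  d9 = d5/3 = -16/9
  d10 = d4/2 + d5 - d8*4 = 419/18
Walk from origin (0, 0):
  seg 1: down by d10 = 419/18 → (0, -419/18)
  seg 2: down by d1 = 5/3 → (0, -449/18)
  seg 3: left by d6 = -10/3 → (10/3, -449/18)
  seg 4: up by d6 = -10/3 → (10/3, -509/18)
  seg 5: right by d3 = 10 → (40/3, -509/18)
  seg 6: right by d2 = 5 → (55/3, -509/18)
  seg 7: right by d5 = -16/3 → (13, -509/18)
  seg 8: right by d3 = 10 → (23, -509/18)
  seg 9: down by d4 = 374/9 → (23, -419/6)
  seg 10: up by d10 = 419/18 → (23, -419/9)

d4 = 374/9
d5 = -16/3
d6 = -10/3
d7 = -41/12
d8 = -47/24
d9 = -16/9
d10 = 419/18
endpoint = (23, -419/9)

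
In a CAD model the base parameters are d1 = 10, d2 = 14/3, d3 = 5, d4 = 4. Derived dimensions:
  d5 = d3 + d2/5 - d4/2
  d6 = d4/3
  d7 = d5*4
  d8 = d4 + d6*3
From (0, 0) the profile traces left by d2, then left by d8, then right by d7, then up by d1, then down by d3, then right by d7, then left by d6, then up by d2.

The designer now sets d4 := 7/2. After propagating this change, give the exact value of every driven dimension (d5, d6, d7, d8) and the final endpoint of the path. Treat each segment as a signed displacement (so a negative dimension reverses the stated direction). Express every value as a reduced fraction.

d5 = 251/60
d6 = 7/6
d7 = 251/15
d8 = 7
endpoint = (619/30, 29/3)

Apply edit: d4 := 7/2
  d5 = d3 + d2/5 - d4/2 = 251/60
  d6 = d4/3 = 7/6
  d7 = d5*4 = 251/15
  d8 = d4 + d6*3 = 7
Walk from origin (0, 0):
  seg 1: left by d2 = 14/3 → (-14/3, 0)
  seg 2: left by d8 = 7 → (-35/3, 0)
  seg 3: right by d7 = 251/15 → (76/15, 0)
  seg 4: up by d1 = 10 → (76/15, 10)
  seg 5: down by d3 = 5 → (76/15, 5)
  seg 6: right by d7 = 251/15 → (109/5, 5)
  seg 7: left by d6 = 7/6 → (619/30, 5)
  seg 8: up by d2 = 14/3 → (619/30, 29/3)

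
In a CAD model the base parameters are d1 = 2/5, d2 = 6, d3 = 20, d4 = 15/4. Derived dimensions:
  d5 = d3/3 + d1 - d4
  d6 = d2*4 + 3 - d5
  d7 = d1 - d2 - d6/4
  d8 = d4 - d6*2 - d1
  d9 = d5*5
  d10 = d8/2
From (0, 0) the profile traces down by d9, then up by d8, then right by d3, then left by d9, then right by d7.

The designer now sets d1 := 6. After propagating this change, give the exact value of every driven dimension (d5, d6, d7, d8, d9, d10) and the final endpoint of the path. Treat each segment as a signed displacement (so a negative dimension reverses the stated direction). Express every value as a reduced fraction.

d5 = 107/12
d6 = 217/12
d7 = -217/48
d8 = -461/12
d9 = 535/12
d10 = -461/24
endpoint = (-1397/48, -83)

Apply edit: d1 := 6
  d5 = d3/3 + d1 - d4 = 107/12
  d6 = d2*4 + 3 - d5 = 217/12
  d7 = d1 - d2 - d6/4 = -217/48
  d8 = d4 - d6*2 - d1 = -461/12
  d9 = d5*5 = 535/12
  d10 = d8/2 = -461/24
Walk from origin (0, 0):
  seg 1: down by d9 = 535/12 → (0, -535/12)
  seg 2: up by d8 = -461/12 → (0, -83)
  seg 3: right by d3 = 20 → (20, -83)
  seg 4: left by d9 = 535/12 → (-295/12, -83)
  seg 5: right by d7 = -217/48 → (-1397/48, -83)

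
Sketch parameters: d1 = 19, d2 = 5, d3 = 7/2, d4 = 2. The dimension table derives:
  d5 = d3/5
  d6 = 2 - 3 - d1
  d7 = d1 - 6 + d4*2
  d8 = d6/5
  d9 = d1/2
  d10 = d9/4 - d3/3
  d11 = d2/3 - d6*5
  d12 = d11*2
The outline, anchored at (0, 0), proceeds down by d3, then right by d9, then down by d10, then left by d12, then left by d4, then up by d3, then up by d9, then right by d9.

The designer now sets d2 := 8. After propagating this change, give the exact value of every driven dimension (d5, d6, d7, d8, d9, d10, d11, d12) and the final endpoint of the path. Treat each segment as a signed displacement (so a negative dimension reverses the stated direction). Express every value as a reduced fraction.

d5 = 7/10
d6 = -20
d7 = 17
d8 = -4
d9 = 19/2
d10 = 29/24
d11 = 308/3
d12 = 616/3
endpoint = (-565/3, 199/24)

Apply edit: d2 := 8
  d5 = d3/5 = 7/10
  d6 = 2 - 3 - d1 = -20
  d7 = d1 - 6 + d4*2 = 17
  d8 = d6/5 = -4
  d9 = d1/2 = 19/2
  d10 = d9/4 - d3/3 = 29/24
  d11 = d2/3 - d6*5 = 308/3
  d12 = d11*2 = 616/3
Walk from origin (0, 0):
  seg 1: down by d3 = 7/2 → (0, -7/2)
  seg 2: right by d9 = 19/2 → (19/2, -7/2)
  seg 3: down by d10 = 29/24 → (19/2, -113/24)
  seg 4: left by d12 = 616/3 → (-1175/6, -113/24)
  seg 5: left by d4 = 2 → (-1187/6, -113/24)
  seg 6: up by d3 = 7/2 → (-1187/6, -29/24)
  seg 7: up by d9 = 19/2 → (-1187/6, 199/24)
  seg 8: right by d9 = 19/2 → (-565/3, 199/24)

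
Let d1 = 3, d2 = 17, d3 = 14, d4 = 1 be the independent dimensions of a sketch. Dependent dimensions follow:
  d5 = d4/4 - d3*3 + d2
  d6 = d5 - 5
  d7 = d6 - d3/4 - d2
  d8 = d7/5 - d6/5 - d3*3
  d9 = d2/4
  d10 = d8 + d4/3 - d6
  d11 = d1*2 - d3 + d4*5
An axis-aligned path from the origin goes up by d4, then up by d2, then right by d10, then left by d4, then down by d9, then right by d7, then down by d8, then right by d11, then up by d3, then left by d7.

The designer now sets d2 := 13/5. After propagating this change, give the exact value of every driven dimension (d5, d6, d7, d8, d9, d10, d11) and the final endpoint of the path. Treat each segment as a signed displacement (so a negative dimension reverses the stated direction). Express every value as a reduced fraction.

Apply edit: d2 := 13/5
  d5 = d4/4 - d3*3 + d2 = -783/20
  d6 = d5 - 5 = -883/20
  d7 = d6 - d3/4 - d2 = -201/4
  d8 = d7/5 - d6/5 - d3*3 = -2161/50
  d9 = d2/4 = 13/20
  d10 = d8 + d4/3 - d6 = 379/300
  d11 = d1*2 - d3 + d4*5 = -3
Walk from origin (0, 0):
  seg 1: up by d4 = 1 → (0, 1)
  seg 2: up by d2 = 13/5 → (0, 18/5)
  seg 3: right by d10 = 379/300 → (379/300, 18/5)
  seg 4: left by d4 = 1 → (79/300, 18/5)
  seg 5: down by d9 = 13/20 → (79/300, 59/20)
  seg 6: right by d7 = -201/4 → (-3749/75, 59/20)
  seg 7: down by d8 = -2161/50 → (-3749/75, 4617/100)
  seg 8: right by d11 = -3 → (-3974/75, 4617/100)
  seg 9: up by d3 = 14 → (-3974/75, 6017/100)
  seg 10: left by d7 = -201/4 → (-821/300, 6017/100)

d5 = -783/20
d6 = -883/20
d7 = -201/4
d8 = -2161/50
d9 = 13/20
d10 = 379/300
d11 = -3
endpoint = (-821/300, 6017/100)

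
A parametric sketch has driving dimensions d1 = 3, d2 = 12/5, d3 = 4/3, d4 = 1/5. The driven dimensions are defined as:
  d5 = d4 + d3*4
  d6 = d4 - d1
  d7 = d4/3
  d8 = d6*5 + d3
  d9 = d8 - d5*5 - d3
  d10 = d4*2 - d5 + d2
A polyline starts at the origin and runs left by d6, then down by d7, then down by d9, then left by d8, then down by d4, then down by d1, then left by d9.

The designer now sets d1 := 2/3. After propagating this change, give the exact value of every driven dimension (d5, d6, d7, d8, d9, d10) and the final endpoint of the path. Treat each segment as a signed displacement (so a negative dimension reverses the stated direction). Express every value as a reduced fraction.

Apply edit: d1 := 2/3
  d5 = d4 + d3*4 = 83/15
  d6 = d4 - d1 = -7/15
  d7 = d4/3 = 1/15
  d8 = d6*5 + d3 = -1
  d9 = d8 - d5*5 - d3 = -30
  d10 = d4*2 - d5 + d2 = -41/15
Walk from origin (0, 0):
  seg 1: left by d6 = -7/15 → (7/15, 0)
  seg 2: down by d7 = 1/15 → (7/15, -1/15)
  seg 3: down by d9 = -30 → (7/15, 449/15)
  seg 4: left by d8 = -1 → (22/15, 449/15)
  seg 5: down by d4 = 1/5 → (22/15, 446/15)
  seg 6: down by d1 = 2/3 → (22/15, 436/15)
  seg 7: left by d9 = -30 → (472/15, 436/15)

d5 = 83/15
d6 = -7/15
d7 = 1/15
d8 = -1
d9 = -30
d10 = -41/15
endpoint = (472/15, 436/15)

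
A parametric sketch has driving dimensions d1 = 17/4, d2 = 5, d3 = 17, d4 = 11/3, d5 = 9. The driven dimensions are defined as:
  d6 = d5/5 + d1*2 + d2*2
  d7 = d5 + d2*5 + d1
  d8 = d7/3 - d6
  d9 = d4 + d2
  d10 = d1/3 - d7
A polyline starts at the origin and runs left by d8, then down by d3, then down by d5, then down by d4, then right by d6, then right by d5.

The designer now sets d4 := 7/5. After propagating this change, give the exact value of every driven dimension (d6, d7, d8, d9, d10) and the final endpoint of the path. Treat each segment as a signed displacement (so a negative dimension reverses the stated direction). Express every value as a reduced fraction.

Apply edit: d4 := 7/5
  d6 = d5/5 + d1*2 + d2*2 = 203/10
  d7 = d5 + d2*5 + d1 = 153/4
  d8 = d7/3 - d6 = -151/20
  d9 = d4 + d2 = 32/5
  d10 = d1/3 - d7 = -221/6
Walk from origin (0, 0):
  seg 1: left by d8 = -151/20 → (151/20, 0)
  seg 2: down by d3 = 17 → (151/20, -17)
  seg 3: down by d5 = 9 → (151/20, -26)
  seg 4: down by d4 = 7/5 → (151/20, -137/5)
  seg 5: right by d6 = 203/10 → (557/20, -137/5)
  seg 6: right by d5 = 9 → (737/20, -137/5)

d6 = 203/10
d7 = 153/4
d8 = -151/20
d9 = 32/5
d10 = -221/6
endpoint = (737/20, -137/5)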